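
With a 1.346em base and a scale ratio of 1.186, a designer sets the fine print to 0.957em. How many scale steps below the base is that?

2

1.186ⁿ = 1.346 / 0.957 = 1.4065
n = ln(1.4065) / ln(1.186) = 0.3411 / 0.1706 ≈ 2.00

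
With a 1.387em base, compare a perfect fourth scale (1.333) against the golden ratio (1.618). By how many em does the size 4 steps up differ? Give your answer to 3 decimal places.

Perfect fourth: 1.387 × 1.333⁴ = 4.37922em
Golden ratio: 1.387 × 1.618⁴ = 9.50584em
Difference: 9.50584 − 4.37922 = 5.12662em

5.127em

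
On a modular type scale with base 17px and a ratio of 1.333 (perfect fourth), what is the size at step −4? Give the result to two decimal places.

17.0 ÷ 1.333⁴ = 17.0 ÷ 3.15733 ≈ 5.38

5.38px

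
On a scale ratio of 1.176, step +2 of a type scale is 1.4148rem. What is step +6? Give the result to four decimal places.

2.7060rem

Moving from step +2 to step +6 is 4 steps up, so multiply by r⁴.
1.4148 × 1.176⁴ = 1.4148 × 1.91262 ≈ 2.7060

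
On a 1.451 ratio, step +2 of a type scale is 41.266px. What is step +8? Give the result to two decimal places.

41.266 × 1.451⁶ = 41.266 × 9.33264 ≈ 385.121

385.12px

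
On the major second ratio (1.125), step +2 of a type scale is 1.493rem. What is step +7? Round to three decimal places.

2.690rem

The gap is 7 − (2) = 5 steps, so the factor is 1.125^5.
1.493 × 1.125⁵ = 1.493 × 1.80203 ≈ 2.690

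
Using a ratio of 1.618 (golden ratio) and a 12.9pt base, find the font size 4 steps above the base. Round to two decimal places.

88.41pt

A modular type scale is a geometric sequence: sizeₙ = base × rⁿ.
12.9 × 1.618⁴ = 12.9 × 6.85353 ≈ 88.41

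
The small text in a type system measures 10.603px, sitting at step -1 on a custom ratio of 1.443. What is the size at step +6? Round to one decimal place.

The gap is 6 − (-1) = 7 steps, so the factor is 1.443^7.
10.603 × 1.443⁷ = 10.603 × 13.02760 ≈ 138.132

138.1px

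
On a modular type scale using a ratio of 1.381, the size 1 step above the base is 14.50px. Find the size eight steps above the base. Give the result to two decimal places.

138.91px

The gap is 8 − (1) = 7 steps, so the factor is 1.381^7.
14.50 × 1.381⁷ = 14.50 × 9.57978 ≈ 138.907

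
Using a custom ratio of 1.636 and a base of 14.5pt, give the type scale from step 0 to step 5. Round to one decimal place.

Step 0: 14.5pt
Step 1: 14.5 × 1.636 = 23.7
Step 2: 14.5 × 1.636² = 38.8
Step 3: 14.5 × 1.636³ = 63.5
Step 4: 14.5 × 1.636⁴ = 103.9
Step 5: 14.5 × 1.636⁵ = 169.9

14.5pt, 23.7pt, 38.8pt, 63.5pt, 103.9pt, 169.9pt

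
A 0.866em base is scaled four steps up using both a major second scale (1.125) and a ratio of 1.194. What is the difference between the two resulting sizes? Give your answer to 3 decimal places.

Major second: 0.866 × 1.125⁴ = 1.38716em
At 1.194: 0.866 × 1.194⁴ = 1.76009em
Difference: 1.76009 − 1.38716 = 0.37293em

0.373em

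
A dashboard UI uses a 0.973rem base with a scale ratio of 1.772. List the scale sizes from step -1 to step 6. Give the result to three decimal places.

Step -1: 0.973 ÷ 1.772 = 0.549
Step 0: 0.973rem
Step 1: 0.973 × 1.772 = 1.724
Step 2: 0.973 × 1.772² = 3.055
Step 3: 0.973 × 1.772³ = 5.414
Step 4: 0.973 × 1.772⁴ = 9.593
Step 5: 0.973 × 1.772⁵ = 16.999
Step 6: 0.973 × 1.772⁶ = 30.123

0.549rem, 0.973rem, 1.724rem, 3.055rem, 5.414rem, 9.593rem, 16.999rem, 30.123rem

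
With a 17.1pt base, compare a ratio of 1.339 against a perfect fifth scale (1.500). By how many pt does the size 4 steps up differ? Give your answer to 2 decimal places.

31.60pt

At 1.339: 17.1 × 1.339⁴ = 54.9691pt
Perfect fifth: 17.1 × 1.500⁴ = 86.5688pt
Difference: 86.5688 − 54.9691 = 31.5997pt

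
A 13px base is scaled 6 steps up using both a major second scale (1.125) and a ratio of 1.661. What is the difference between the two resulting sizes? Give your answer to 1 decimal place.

246.6px

Major second: 13.0 × 1.125⁶ = 26.355px
At 1.661: 13.0 × 1.661⁶ = 272.999px
Difference: 272.999 − 26.355 = 246.644px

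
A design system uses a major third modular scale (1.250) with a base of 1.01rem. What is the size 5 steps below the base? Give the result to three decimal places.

A modular type scale is a geometric sequence: sizeₙ = base × rⁿ.
1.01 ÷ 1.250⁵ = 1.01 ÷ 3.05176 ≈ 0.331

0.331rem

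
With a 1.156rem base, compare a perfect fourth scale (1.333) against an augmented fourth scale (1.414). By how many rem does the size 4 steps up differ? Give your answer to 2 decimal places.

0.97rem

Perfect fourth: 1.156 × 1.333⁴ = 3.6499rem
Augmented fourth: 1.156 × 1.414⁴ = 4.6212rem
Difference: 4.6212 − 3.6499 = 0.9713rem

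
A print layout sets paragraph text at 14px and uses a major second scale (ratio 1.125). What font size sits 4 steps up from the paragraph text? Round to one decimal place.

14.0 × 1.125⁴ = 14.0 × 1.60181 ≈ 22.43

22.4px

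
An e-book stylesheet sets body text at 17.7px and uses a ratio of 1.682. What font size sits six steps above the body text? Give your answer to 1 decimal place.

400.8px

17.7 × 1.682⁶ = 17.7 × 22.64415 ≈ 400.80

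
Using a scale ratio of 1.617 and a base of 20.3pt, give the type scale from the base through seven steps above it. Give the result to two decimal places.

20.30pt, 32.83pt, 53.08pt, 85.83pt, 138.78pt, 224.41pt, 362.87pt, 586.77pt

Step 0: 20.3pt
Step 1: 20.3 × 1.617 = 32.83
Step 2: 20.3 × 1.617² = 53.08
Step 3: 20.3 × 1.617³ = 85.83
Step 4: 20.3 × 1.617⁴ = 138.78
Step 5: 20.3 × 1.617⁵ = 224.41
Step 6: 20.3 × 1.617⁶ = 362.87
Step 7: 20.3 × 1.617⁷ = 586.77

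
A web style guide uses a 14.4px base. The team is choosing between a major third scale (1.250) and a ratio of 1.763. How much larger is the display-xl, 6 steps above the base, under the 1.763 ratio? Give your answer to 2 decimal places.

377.46px

Major third: 14.4 × 1.250⁶ = 54.9316px
At 1.763: 14.4 × 1.763⁶ = 432.3907px
Difference: 432.3907 − 54.9316 = 377.4591px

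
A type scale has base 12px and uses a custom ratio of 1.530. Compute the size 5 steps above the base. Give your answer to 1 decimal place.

12.0 × 1.530⁵ = 12.0 × 8.38411 ≈ 100.61

100.6px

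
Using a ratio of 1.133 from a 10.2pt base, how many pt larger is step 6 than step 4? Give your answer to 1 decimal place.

Step 4: 10.2 × 1.133⁴ = 16.808pt
Step 6: 10.2 × 1.133⁶ = 21.576pt
Difference: 21.576 − 16.808 = 4.768pt

4.8pt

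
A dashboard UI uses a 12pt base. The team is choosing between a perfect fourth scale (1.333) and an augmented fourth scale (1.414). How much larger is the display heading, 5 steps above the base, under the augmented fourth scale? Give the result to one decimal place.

Perfect fourth: 12.0 × 1.333⁵ = 50.505pt
Augmented fourth: 12.0 × 1.414⁵ = 67.831pt
Difference: 67.831 − 50.505 = 17.326pt

17.3pt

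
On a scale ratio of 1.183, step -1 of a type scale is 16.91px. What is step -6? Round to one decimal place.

Moving from step -1 to step -6 is 5 steps down, so divide by r⁵.
16.91 ÷ 1.183⁵ = 16.91 ÷ 2.31699 ≈ 7.298

7.3px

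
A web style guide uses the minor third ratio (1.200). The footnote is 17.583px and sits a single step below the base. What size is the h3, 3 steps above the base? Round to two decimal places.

36.46px

The gap is 3 − (-1) = 4 steps, so the factor is 1.200^4.
17.583 × 1.200⁴ = 17.583 × 2.07360 ≈ 36.460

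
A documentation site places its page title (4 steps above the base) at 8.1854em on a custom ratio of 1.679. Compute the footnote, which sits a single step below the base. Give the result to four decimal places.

0.6135em

8.1854 ÷ 1.679⁵ = 8.1854 ÷ 13.34300 ≈ 0.6135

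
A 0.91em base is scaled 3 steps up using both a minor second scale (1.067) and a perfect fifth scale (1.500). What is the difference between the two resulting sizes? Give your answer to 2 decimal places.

1.97em

Minor second: 0.91 × 1.067³ = 1.1054em
Perfect fifth: 0.91 × 1.500³ = 3.0713em
Difference: 3.0713 − 1.1054 = 1.9659em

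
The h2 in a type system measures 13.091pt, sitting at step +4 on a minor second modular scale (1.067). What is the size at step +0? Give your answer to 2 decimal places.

10.10pt

Moving from step +4 to step +0 is 4 steps down, so divide by r⁴.
13.091 ÷ 1.067⁴ = 13.091 ÷ 1.29616 ≈ 10.100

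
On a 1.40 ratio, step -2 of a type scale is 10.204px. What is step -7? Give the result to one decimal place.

1.9px

The gap is -7 − (-2) = -5 steps, so the factor is 1.40^-5.
10.204 ÷ 1.40⁵ = 10.204 ÷ 5.37824 ≈ 1.897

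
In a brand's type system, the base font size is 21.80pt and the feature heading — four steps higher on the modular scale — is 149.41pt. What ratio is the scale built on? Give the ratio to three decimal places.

r⁴ = 149.41 / 21.80, so r = (149.41/21.80)^(1/4).
r = 6.8537^(1/4) ≈ 1.6180

1.618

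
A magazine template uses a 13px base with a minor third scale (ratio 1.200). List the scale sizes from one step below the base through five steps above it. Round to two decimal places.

Step -1: 13.0 ÷ 1.200 = 10.83
Step 0: 13px
Step 1: 13.0 × 1.200 = 15.60
Step 2: 13.0 × 1.200² = 18.72
Step 3: 13.0 × 1.200³ = 22.46
Step 4: 13.0 × 1.200⁴ = 26.96
Step 5: 13.0 × 1.200⁵ = 32.35

10.83px, 13.00px, 15.60px, 18.72px, 22.46px, 26.96px, 32.35px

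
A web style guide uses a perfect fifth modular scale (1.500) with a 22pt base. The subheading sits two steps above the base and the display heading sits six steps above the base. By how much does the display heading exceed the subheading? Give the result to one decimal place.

Step 2: 22.0 × 1.500² = 49.500pt
Step 6: 22.0 × 1.500⁶ = 250.594pt
Difference: 250.594 − 49.500 = 201.094pt

201.1pt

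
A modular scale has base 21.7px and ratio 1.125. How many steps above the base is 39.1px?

5

1.125ⁿ = 39.1 / 21.7 = 1.8018
n = ln(1.8018) / ln(1.125) = 0.5888 / 0.1178 ≈ 5.00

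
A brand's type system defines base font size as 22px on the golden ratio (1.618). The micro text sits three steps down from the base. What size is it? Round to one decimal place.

Every step multiplies by the scale ratio.
22.0 ÷ 1.618³ = 22.0 ÷ 4.23580 ≈ 5.19

5.2px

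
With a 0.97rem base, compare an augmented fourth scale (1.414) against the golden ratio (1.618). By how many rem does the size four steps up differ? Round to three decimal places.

Augmented fourth: 0.97 × 1.414⁴ = 3.87766rem
Golden ratio: 0.97 × 1.618⁴ = 6.64792rem
Difference: 6.64792 − 3.87766 = 2.77026rem

2.770rem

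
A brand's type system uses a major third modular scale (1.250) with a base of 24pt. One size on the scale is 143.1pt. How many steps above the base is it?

1.250ⁿ = 143.1 / 24 = 5.9625
n = ln(5.9625) / ln(1.250) = 1.7855 / 0.2231 ≈ 8.00

8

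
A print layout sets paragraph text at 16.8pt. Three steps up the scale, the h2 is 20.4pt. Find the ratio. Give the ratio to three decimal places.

r³ = 20.4 / 16.8, so r = (20.4/16.8)^(1/3).
r = 1.2143^(1/3) ≈ 1.0669

1.067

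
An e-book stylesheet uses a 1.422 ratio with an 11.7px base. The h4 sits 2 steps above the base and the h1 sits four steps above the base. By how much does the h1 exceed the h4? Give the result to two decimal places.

24.18px

Step 2: 11.7 × 1.422² = 23.6584px
Step 4: 11.7 × 1.422⁴ = 47.8392px
Difference: 47.8392 − 23.6584 = 24.1808px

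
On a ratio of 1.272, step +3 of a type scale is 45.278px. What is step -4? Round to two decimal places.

45.278 ÷ 1.272⁷ = 45.278 ÷ 5.38778 ≈ 8.404

8.40px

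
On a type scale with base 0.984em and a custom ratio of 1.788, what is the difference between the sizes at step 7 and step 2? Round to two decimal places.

Step 2: 0.984 × 1.788² = 3.1458em
Step 7: 0.984 × 1.788⁷ = 57.4867em
Difference: 57.4867 − 3.1458 = 54.3409em

54.34em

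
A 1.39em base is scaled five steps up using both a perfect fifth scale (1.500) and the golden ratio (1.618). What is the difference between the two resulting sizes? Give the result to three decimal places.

4.858em

Perfect fifth: 1.39 × 1.500⁵ = 10.55531em
Golden ratio: 1.39 × 1.618⁵ = 15.41372em
Difference: 15.41372 − 10.55531 = 4.85841em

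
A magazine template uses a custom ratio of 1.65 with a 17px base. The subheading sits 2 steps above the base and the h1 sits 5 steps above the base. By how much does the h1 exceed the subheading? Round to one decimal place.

161.6px

Step 2: 17.0 × 1.65² = 46.282px
Step 5: 17.0 × 1.65⁵ = 207.907px
Difference: 207.907 − 46.282 = 161.625px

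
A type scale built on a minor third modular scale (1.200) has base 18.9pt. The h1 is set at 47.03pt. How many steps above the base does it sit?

1.200ⁿ = 47.03 / 18.9 = 2.4884
n = ln(2.4884) / ln(1.200) = 0.9116 / 0.1823 ≈ 5.00

5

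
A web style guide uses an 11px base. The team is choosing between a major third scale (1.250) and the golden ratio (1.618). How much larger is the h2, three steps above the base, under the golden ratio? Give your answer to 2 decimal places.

25.11px

Major third: 11.0 × 1.250³ = 21.4844px
Golden ratio: 11.0 × 1.618³ = 46.5938px
Difference: 46.5938 − 21.4844 = 25.1094px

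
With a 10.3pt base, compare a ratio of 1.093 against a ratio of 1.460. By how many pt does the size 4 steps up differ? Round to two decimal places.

32.10pt

At 1.093: 10.3 × 1.093⁴ = 14.7000pt
At 1.460: 10.3 × 1.460⁴ = 46.8003pt
Difference: 46.8003 − 14.7000 = 32.1003pt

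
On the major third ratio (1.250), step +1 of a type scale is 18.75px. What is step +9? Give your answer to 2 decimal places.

111.76px

Moving from step +1 to step +9 is 8 steps up, so multiply by r⁸.
18.75 × 1.250⁸ = 18.75 × 5.96046 ≈ 111.759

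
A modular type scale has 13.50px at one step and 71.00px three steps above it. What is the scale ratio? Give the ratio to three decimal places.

The ratio satisfies 13.50 × r³ = 71.00, so r = (71.00 / 13.50)^(1/3).
r = 5.2593^(1/3) ≈ 1.7390

1.739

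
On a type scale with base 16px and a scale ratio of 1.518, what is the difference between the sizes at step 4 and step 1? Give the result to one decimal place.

Step 1: 16.0 × 1.518 = 24.288px
Step 4: 16.0 × 1.518⁴ = 84.959px
Difference: 84.959 − 24.288 = 60.671px

60.7px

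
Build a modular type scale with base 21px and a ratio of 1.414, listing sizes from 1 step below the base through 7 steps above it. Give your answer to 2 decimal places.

14.85px, 21.00px, 29.69px, 41.99px, 59.37px, 83.95px, 118.70px, 167.85px, 237.34px

Step -1: 21.0 ÷ 1.414 = 14.85
Step 0: 21px
Step 1: 21.0 × 1.414 = 29.69
Step 2: 21.0 × 1.414² = 41.99
Step 3: 21.0 × 1.414³ = 59.37
Step 4: 21.0 × 1.414⁴ = 83.95
Step 5: 21.0 × 1.414⁵ = 118.70
Step 6: 21.0 × 1.414⁶ = 167.85
Step 7: 21.0 × 1.414⁷ = 237.34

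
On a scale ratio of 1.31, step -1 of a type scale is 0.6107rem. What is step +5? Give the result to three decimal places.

0.6107 × 1.31⁶ = 0.6107 × 5.05391 ≈ 3.086

3.086rem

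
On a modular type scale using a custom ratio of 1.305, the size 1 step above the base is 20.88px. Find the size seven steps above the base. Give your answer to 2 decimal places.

20.88 × 1.305⁶ = 20.88 × 4.93927 ≈ 103.132

103.13px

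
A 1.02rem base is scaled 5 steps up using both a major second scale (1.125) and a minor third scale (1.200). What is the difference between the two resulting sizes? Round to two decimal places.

Major second: 1.02 × 1.125⁵ = 1.8381rem
Minor third: 1.02 × 1.200⁵ = 2.5381rem
Difference: 2.5381 − 1.8381 = 0.7000rem

0.70rem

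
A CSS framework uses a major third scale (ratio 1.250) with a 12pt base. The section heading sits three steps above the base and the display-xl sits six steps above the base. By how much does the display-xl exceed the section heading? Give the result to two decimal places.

Step 3: 12.0 × 1.250³ = 23.4375pt
Step 6: 12.0 × 1.250⁶ = 45.7764pt
Difference: 45.7764 − 23.4375 = 22.3389pt

22.34pt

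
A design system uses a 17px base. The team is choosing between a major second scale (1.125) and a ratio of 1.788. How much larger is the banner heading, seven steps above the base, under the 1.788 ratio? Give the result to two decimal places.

Major second: 17.0 × 1.125⁷ = 38.7719px
At 1.788: 17.0 × 1.788⁷ = 993.1653px
Difference: 993.1653 − 38.7719 = 954.3934px

954.39px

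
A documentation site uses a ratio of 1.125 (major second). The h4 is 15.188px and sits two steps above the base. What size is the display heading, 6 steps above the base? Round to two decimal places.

15.188 × 1.125⁴ = 15.188 × 1.60181 ≈ 24.328

24.33px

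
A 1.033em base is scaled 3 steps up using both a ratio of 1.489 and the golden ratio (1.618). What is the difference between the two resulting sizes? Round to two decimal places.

0.97em

At 1.489: 1.033 × 1.489³ = 3.4102em
Golden ratio: 1.033 × 1.618³ = 4.3756em
Difference: 4.3756 − 3.4102 = 0.9654em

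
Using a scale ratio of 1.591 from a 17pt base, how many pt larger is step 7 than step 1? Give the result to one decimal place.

Step 1: 17.0 × 1.591 = 27.047pt
Step 7: 17.0 × 1.591⁷ = 438.672pt
Difference: 438.672 − 27.047 = 411.625pt

411.6pt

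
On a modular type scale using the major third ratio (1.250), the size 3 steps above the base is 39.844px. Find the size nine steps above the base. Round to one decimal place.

39.844 × 1.250⁶ = 39.844 × 3.81470 ≈ 151.993

152.0px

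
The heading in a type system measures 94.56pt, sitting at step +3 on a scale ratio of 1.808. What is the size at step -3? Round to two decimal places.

The gap is -3 − (3) = -6 steps, so the factor is 1.808^-6.
94.56 ÷ 1.808⁶ = 94.56 ÷ 34.92935 ≈ 2.707

2.71pt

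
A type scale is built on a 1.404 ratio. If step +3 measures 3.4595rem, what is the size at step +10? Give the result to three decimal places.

3.4595 × 1.404⁷ = 3.4595 × 10.75399 ≈ 37.203

37.203rem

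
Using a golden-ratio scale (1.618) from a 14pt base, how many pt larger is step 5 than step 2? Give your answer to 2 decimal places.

Step 2: 14.0 × 1.618² = 36.6509pt
Step 5: 14.0 × 1.618⁵ = 155.2461pt
Difference: 155.2461 − 36.6509 = 118.5952pt

118.60pt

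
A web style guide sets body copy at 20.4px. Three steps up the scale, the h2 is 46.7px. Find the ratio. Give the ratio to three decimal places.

r³ = 46.7 / 20.4, so r = (46.7/20.4)^(1/3).
r = 2.2892^(1/3) ≈ 1.3179

1.318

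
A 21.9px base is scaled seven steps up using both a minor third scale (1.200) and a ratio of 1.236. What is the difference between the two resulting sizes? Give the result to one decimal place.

Minor third: 21.9 × 1.200⁷ = 78.472px
At 1.236: 21.9 × 1.236⁷ = 96.510px
Difference: 96.510 − 78.472 = 18.038px

18.0px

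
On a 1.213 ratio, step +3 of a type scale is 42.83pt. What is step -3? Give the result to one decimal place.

13.4pt

The gap is -3 − (3) = -6 steps, so the factor is 1.213^-6.
42.83 ÷ 1.213⁶ = 42.83 ÷ 3.18541 ≈ 13.446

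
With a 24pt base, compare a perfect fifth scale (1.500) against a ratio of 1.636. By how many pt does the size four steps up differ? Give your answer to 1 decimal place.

Perfect fifth: 24.0 × 1.500⁴ = 121.500pt
At 1.636: 24.0 × 1.636⁴ = 171.927pt
Difference: 171.927 − 121.500 = 50.427pt

50.4pt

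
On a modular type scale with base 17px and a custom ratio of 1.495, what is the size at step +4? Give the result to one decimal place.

Each step on a modular scale multiplies by the ratio, so the size n steps from the base is base × ratioⁿ.
17.0 × 1.495⁴ = 17.0 × 4.99534 ≈ 84.92

84.9px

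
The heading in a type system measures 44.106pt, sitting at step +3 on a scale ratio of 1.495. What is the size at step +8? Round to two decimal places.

44.106 × 1.495⁵ = 44.106 × 7.46803 ≈ 329.385

329.38pt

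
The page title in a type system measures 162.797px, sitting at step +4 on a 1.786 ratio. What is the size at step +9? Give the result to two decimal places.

2958.38px

Moving from step +4 to step +9 is 5 steps up, so multiply by r⁵.
162.797 × 1.786⁵ = 162.797 × 18.17219 ≈ 2958.378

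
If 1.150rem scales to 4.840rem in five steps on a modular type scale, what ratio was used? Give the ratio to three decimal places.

r⁵ = 4.840 / 1.150, so r = (4.840/1.150)^(1/5).
r = 4.2087^(1/5) ≈ 1.3330

1.333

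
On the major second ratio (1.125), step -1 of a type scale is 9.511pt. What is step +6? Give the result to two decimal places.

The gap is 6 − (-1) = 7 steps, so the factor is 1.125^7.
9.511 × 1.125⁷ = 9.511 × 2.28070 ≈ 21.692

21.69pt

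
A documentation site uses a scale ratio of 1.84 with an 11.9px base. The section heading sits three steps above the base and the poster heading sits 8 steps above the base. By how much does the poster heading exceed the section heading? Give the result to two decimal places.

1489.34px

Step 3: 11.9 × 1.84³ = 74.1311px
Step 8: 11.9 × 1.84⁸ = 1563.4700px
Difference: 1563.4700 − 74.1311 = 1489.3389px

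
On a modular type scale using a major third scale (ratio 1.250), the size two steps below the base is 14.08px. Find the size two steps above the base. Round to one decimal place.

34.4px

14.08 × 1.250⁴ = 14.08 × 2.44141 ≈ 34.375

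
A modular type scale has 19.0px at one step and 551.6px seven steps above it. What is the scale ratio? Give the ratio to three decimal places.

1.618

r⁷ = 551.6 / 19.0, so r = (551.6/19.0)^(1/7).
r = 29.0316^(1/7) ≈ 1.6180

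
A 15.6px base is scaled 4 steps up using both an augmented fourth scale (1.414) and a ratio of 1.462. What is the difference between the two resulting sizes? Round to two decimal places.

Augmented fourth: 15.6 × 1.414⁴ = 62.3623px
At 1.462: 15.6 × 1.462⁴ = 71.2712px
Difference: 71.2712 − 62.3623 = 8.9089px

8.91px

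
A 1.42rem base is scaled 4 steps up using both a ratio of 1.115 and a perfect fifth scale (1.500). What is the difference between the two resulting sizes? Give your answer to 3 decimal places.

At 1.115: 1.42 × 1.115⁴ = 2.19476rem
Perfect fifth: 1.42 × 1.500⁴ = 7.18875rem
Difference: 7.18875 − 2.19476 = 4.99399rem

4.994rem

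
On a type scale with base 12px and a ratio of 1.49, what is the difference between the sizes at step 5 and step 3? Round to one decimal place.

48.4px

Step 3: 12.0 × 1.49³ = 39.695px
Step 5: 12.0 × 1.49⁵ = 88.128px
Difference: 88.128 − 39.695 = 48.433px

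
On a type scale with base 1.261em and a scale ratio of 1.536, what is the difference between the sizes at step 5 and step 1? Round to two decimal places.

Step 1: 1.261 × 1.536 = 1.9369em
Step 5: 1.261 × 1.536⁵ = 10.7813em
Difference: 10.7813 − 1.9369 = 8.8444em

8.84em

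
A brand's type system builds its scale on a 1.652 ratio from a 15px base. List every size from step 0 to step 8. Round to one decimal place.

Step 0: 15px
Step 1: 15.0 × 1.652 = 24.8
Step 2: 15.0 × 1.652² = 40.9
Step 3: 15.0 × 1.652³ = 67.6
Step 4: 15.0 × 1.652⁴ = 111.7
Step 5: 15.0 × 1.652⁵ = 184.6
Step 6: 15.0 × 1.652⁶ = 304.9
Step 7: 15.0 × 1.652⁷ = 503.7
Step 8: 15.0 × 1.652⁸ = 832.1

15.0px, 24.8px, 40.9px, 67.6px, 111.7px, 184.6px, 304.9px, 503.7px, 832.1px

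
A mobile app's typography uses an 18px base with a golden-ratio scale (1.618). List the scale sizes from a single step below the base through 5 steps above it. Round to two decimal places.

11.12px, 18.00px, 29.12px, 47.12px, 76.24px, 123.36px, 199.60px

Step -1: 18.0 ÷ 1.618 = 11.12
Step 0: 18px
Step 1: 18.0 × 1.618 = 29.12
Step 2: 18.0 × 1.618² = 47.12
Step 3: 18.0 × 1.618³ = 76.24
Step 4: 18.0 × 1.618⁴ = 123.36
Step 5: 18.0 × 1.618⁵ = 199.60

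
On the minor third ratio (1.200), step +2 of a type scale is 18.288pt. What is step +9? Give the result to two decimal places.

65.53pt

18.288 × 1.200⁷ = 18.288 × 3.58318 ≈ 65.529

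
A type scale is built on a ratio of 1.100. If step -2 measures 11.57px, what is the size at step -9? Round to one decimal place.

The gap is -9 − (-2) = -7 steps, so the factor is 1.100^-7.
11.57 ÷ 1.100⁷ = 11.57 ÷ 1.94872 ≈ 5.937

5.9px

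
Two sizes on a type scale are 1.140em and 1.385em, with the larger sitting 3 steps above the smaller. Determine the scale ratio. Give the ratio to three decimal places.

1.067

r³ = 1.385 / 1.140, so r = (1.385/1.140)^(1/3).
r = 1.2149^(1/3) ≈ 1.0670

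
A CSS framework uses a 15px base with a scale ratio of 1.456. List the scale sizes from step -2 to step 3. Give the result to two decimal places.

7.08px, 10.30px, 15.00px, 21.84px, 31.80px, 46.30px

Step -2: 15.0 ÷ 1.456² = 7.08
Step -1: 15.0 ÷ 1.456 = 10.30
Step 0: 15px
Step 1: 15.0 × 1.456 = 21.84
Step 2: 15.0 × 1.456² = 31.80
Step 3: 15.0 × 1.456³ = 46.30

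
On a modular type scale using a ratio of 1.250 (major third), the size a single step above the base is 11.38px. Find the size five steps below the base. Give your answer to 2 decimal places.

11.38 ÷ 1.250⁶ = 11.38 ÷ 3.81470 ≈ 2.983

2.98px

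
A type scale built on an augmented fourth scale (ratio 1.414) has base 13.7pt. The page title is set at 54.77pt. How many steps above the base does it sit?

1.414ⁿ = 54.77 / 13.7 = 3.9978
n = ln(3.9978) / ln(1.414) = 1.3857 / 0.3464 ≈ 4.00

4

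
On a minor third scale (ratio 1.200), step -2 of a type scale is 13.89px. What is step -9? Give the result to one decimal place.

13.89 ÷ 1.200⁷ = 13.89 ÷ 3.58318 ≈ 3.876

3.9px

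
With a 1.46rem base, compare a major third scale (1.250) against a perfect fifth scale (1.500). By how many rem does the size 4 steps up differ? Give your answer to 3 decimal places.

Major third: 1.46 × 1.250⁴ = 3.56445rem
Perfect fifth: 1.46 × 1.500⁴ = 7.39125rem
Difference: 7.39125 − 3.56445 = 3.82680rem

3.827rem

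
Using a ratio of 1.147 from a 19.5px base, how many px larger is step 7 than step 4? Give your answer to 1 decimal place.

17.2px

Step 4: 19.5 × 1.147⁴ = 33.751px
Step 7: 19.5 × 1.147⁷ = 50.931px
Difference: 50.931 − 33.751 = 17.180px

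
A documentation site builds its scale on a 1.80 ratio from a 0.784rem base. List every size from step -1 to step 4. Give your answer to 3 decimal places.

0.436rem, 0.784rem, 1.411rem, 2.540rem, 4.572rem, 8.230rem

Step -1: 0.784 ÷ 1.80 = 0.436
Step 0: 0.784rem
Step 1: 0.784 × 1.80 = 1.411
Step 2: 0.784 × 1.80² = 2.540
Step 3: 0.784 × 1.80³ = 4.572
Step 4: 0.784 × 1.80⁴ = 8.230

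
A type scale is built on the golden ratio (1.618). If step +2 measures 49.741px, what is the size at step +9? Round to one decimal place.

Moving from step +2 to step +9 is 7 steps up, so multiply by r⁷.
49.741 × 1.618⁷ = 49.741 × 29.03017 ≈ 1443.990

1444.0px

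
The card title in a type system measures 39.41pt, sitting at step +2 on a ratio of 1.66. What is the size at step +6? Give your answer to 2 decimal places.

299.25pt

Moving from step +2 to step +6 is 4 steps up, so multiply by r⁴.
39.41 × 1.66⁴ = 39.41 × 7.59333 ≈ 299.253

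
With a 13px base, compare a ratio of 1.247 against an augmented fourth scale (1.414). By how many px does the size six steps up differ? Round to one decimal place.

55.0px

At 1.247: 13.0 × 1.247⁶ = 48.881px
Augmented fourth: 13.0 × 1.414⁶ = 103.906px
Difference: 103.906 − 48.881 = 55.025px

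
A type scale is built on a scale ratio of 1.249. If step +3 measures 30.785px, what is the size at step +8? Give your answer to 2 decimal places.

30.785 × 1.249⁵ = 30.785 × 3.03957 ≈ 93.573

93.57px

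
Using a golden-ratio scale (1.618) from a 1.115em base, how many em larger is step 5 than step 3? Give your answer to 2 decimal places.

Step 3: 1.115 × 1.618³ = 4.7229em
Step 5: 1.115 × 1.618⁵ = 12.3642em
Difference: 12.3642 − 4.7229 = 7.6413em

7.64em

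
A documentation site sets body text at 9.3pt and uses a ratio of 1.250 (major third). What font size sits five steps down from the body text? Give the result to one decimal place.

A modular type scale is a geometric sequence: sizeₙ = base × rⁿ.
9.3 ÷ 1.250⁵ = 9.3 ÷ 3.05176 ≈ 3.05

3.0pt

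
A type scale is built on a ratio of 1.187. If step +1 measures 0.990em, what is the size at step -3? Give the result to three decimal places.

0.499em

The gap is -3 − (1) = -4 steps, so the factor is 1.187^-4.
0.990 ÷ 1.187⁴ = 0.990 ÷ 1.98519 ≈ 0.499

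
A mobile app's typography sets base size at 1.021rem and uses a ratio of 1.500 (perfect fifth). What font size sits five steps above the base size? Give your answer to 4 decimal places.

7.7532rem

A modular type scale is a geometric sequence: sizeₙ = base × rⁿ.
1.021 × 1.500⁵ = 1.021 × 7.59375 ≈ 7.7532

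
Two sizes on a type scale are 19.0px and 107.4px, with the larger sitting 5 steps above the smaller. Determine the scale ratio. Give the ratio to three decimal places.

r⁵ = 107.4 / 19.0, so r = (107.4/19.0)^(1/5).
r = 5.6526^(1/5) ≈ 1.4140

1.414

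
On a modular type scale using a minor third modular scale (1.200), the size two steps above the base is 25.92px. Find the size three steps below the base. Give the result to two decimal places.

Moving from step +2 to step -3 is 5 steps down, so divide by r⁵.
25.92 ÷ 1.200⁵ = 25.92 ÷ 2.48832 ≈ 10.417

10.42px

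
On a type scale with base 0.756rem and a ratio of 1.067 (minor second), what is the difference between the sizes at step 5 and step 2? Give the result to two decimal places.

0.18rem

Step 2: 0.756 × 1.067² = 0.8607rem
Step 5: 0.756 × 1.067⁵ = 1.0455rem
Difference: 1.0455 − 0.8607 = 0.1848rem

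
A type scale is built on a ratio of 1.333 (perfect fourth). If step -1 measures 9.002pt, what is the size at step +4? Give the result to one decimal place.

The gap is 4 − (-1) = 5 steps, so the factor is 1.333^5.
9.002 × 1.333⁵ = 9.002 × 4.20873 ≈ 37.887

37.9pt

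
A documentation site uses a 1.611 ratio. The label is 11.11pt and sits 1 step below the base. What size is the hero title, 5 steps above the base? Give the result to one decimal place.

11.11 × 1.611⁶ = 11.11 × 17.48128 ≈ 194.217

194.2pt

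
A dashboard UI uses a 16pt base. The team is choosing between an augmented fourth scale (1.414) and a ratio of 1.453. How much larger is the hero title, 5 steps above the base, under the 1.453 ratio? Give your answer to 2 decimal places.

Augmented fourth: 16.0 × 1.414⁵ = 90.4413pt
At 1.453: 16.0 × 1.453⁵ = 103.6211pt
Difference: 103.6211 − 90.4413 = 13.1798pt

13.18pt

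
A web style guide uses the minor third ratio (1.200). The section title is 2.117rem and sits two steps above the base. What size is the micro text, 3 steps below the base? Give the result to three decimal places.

0.851rem

2.117 ÷ 1.200⁵ = 2.117 ÷ 2.48832 ≈ 0.851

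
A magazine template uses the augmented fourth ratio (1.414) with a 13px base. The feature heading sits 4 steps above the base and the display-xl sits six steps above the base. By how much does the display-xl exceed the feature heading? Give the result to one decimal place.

51.9px

Step 4: 13.0 × 1.414⁴ = 51.969px
Step 6: 13.0 × 1.414⁶ = 103.906px
Difference: 103.906 − 51.969 = 51.937px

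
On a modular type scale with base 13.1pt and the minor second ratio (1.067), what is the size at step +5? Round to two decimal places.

A modular type scale is a geometric sequence: sizeₙ = base × rⁿ.
13.1 × 1.067⁵ = 13.1 × 1.38300 ≈ 18.12

18.12pt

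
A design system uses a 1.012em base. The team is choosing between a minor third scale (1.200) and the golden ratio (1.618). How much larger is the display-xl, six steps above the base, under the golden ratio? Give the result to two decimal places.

15.14em

Minor third: 1.012 × 1.200⁶ = 3.0218em
Golden ratio: 1.012 × 1.618⁶ = 18.1573em
Difference: 18.1573 − 3.0218 = 15.1355em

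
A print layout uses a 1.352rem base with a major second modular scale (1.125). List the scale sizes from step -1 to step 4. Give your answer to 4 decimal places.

Step -1: 1.352 ÷ 1.125 = 1.2018
Step 0: 1.352rem
Step 1: 1.352 × 1.125 = 1.5210
Step 2: 1.352 × 1.125² = 1.7111
Step 3: 1.352 × 1.125³ = 1.9250
Step 4: 1.352 × 1.125⁴ = 2.1656

1.2018rem, 1.3520rem, 1.5210rem, 1.7111rem, 1.9250rem, 2.1656rem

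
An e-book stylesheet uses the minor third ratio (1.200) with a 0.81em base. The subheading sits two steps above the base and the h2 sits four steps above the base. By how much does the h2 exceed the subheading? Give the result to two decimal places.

0.51em

Step 2: 0.81 × 1.200² = 1.1664em
Step 4: 0.81 × 1.200⁴ = 1.6796em
Difference: 1.6796 − 1.1664 = 0.5132em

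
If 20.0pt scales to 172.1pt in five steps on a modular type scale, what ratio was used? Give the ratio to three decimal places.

r⁵ = 172.1 / 20.0, so r = (172.1/20.0)^(1/5).
r = 8.6050^(1/5) ≈ 1.5380

1.538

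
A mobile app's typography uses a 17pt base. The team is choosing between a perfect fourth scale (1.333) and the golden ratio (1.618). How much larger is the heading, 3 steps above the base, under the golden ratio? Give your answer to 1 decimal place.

Perfect fourth: 17.0 × 1.333³ = 40.266pt
Golden ratio: 17.0 × 1.618³ = 72.009pt
Difference: 72.009 − 40.266 = 31.743pt

31.7pt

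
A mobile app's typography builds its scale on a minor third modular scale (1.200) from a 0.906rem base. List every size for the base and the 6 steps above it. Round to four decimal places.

0.9060rem, 1.0872rem, 1.3046rem, 1.5656rem, 1.8787rem, 2.2544rem, 2.7053rem

Step 0: 0.906rem
Step 1: 0.906 × 1.200 = 1.0872
Step 2: 0.906 × 1.200² = 1.3046
Step 3: 0.906 × 1.200³ = 1.5656
Step 4: 0.906 × 1.200⁴ = 1.8787
Step 5: 0.906 × 1.200⁵ = 2.2544
Step 6: 0.906 × 1.200⁶ = 2.7053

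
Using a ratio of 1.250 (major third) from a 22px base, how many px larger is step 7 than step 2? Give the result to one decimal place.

70.5px

Step 2: 22.0 × 1.250² = 34.375px
Step 7: 22.0 × 1.250⁷ = 104.904px
Difference: 104.904 − 34.375 = 70.529px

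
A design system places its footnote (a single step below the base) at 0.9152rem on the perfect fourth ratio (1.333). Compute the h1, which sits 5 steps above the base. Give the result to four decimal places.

5.1345rem

The gap is 5 − (-1) = 6 steps, so the factor is 1.333^6.
0.9152 × 1.333⁶ = 0.9152 × 5.61023 ≈ 5.1345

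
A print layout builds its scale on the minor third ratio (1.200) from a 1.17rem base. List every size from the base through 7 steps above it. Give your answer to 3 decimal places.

1.170rem, 1.404rem, 1.685rem, 2.022rem, 2.426rem, 2.911rem, 3.494rem, 4.192rem

Step 0: 1.17rem
Step 1: 1.17 × 1.200 = 1.404
Step 2: 1.17 × 1.200² = 1.685
Step 3: 1.17 × 1.200³ = 2.022
Step 4: 1.17 × 1.200⁴ = 2.426
Step 5: 1.17 × 1.200⁵ = 2.911
Step 6: 1.17 × 1.200⁶ = 3.494
Step 7: 1.17 × 1.200⁷ = 4.192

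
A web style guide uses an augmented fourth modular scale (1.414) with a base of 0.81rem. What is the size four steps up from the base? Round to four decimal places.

3.2380rem

0.81 × 1.414⁴ = 0.81 × 3.99758 ≈ 3.2380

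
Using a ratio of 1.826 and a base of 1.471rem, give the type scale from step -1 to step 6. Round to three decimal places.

0.806rem, 1.471rem, 2.686rem, 4.905rem, 8.956rem, 16.354rem, 29.862rem, 54.528rem

Step -1: 1.471 ÷ 1.826 = 0.806
Step 0: 1.471rem
Step 1: 1.471 × 1.826 = 2.686
Step 2: 1.471 × 1.826² = 4.905
Step 3: 1.471 × 1.826³ = 8.956
Step 4: 1.471 × 1.826⁴ = 16.354
Step 5: 1.471 × 1.826⁵ = 29.862
Step 6: 1.471 × 1.826⁶ = 54.528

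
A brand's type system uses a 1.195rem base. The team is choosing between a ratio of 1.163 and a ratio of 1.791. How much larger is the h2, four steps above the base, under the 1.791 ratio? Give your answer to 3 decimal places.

10.109rem

At 1.163: 1.195 × 1.163⁴ = 2.18618rem
At 1.791: 1.195 × 1.791⁴ = 12.29561rem
Difference: 12.29561 − 2.18618 = 10.10943rem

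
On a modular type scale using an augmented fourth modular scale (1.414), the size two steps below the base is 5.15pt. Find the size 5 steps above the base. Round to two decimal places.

Moving from step -2 to step +5 is 7 steps up, so multiply by r⁷.
5.15 × 1.414⁷ = 5.15 × 11.30175 ≈ 58.204

58.20pt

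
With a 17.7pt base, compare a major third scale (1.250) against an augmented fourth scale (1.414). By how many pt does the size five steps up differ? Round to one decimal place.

Major third: 17.7 × 1.250⁵ = 54.016pt
Augmented fourth: 17.7 × 1.414⁵ = 100.051pt
Difference: 100.051 − 54.016 = 46.035pt

46.0pt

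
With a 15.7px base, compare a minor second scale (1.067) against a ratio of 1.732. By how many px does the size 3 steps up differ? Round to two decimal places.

62.50px

Minor second: 15.7 × 1.067³ = 19.0719px
At 1.732: 15.7 × 1.732³ = 81.5724px
Difference: 81.5724 − 19.0719 = 62.5005px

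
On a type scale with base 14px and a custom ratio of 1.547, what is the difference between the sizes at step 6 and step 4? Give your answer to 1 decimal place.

Step 4: 14.0 × 1.547⁴ = 80.184px
Step 6: 14.0 × 1.547⁶ = 191.898px
Difference: 191.898 − 80.184 = 111.714px

111.7px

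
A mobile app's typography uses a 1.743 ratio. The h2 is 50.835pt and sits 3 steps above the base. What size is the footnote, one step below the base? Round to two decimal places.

5.51pt

The gap is -1 − (3) = -4 steps, so the factor is 1.743^-4.
50.835 ÷ 1.743⁴ = 50.835 ÷ 9.22974 ≈ 5.508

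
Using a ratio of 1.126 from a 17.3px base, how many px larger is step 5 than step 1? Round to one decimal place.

11.8px

Step 1: 17.3 × 1.126 = 19.480px
Step 5: 17.3 × 1.126⁵ = 31.314px
Difference: 31.314 − 19.480 = 11.834px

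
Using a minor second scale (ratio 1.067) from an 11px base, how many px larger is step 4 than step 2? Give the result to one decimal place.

Step 2: 11.0 × 1.067² = 12.523px
Step 4: 11.0 × 1.067⁴ = 14.258px
Difference: 14.258 − 12.523 = 1.735px

1.7px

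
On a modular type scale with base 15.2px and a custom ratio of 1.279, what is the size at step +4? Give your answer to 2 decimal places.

40.67px

Every step multiplies by the scale ratio.
15.2 × 1.279⁴ = 15.2 × 2.67598 ≈ 40.67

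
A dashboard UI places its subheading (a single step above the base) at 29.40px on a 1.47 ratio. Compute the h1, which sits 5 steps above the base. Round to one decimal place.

137.3px

29.40 × 1.47⁴ = 29.40 × 4.66949 ≈ 137.283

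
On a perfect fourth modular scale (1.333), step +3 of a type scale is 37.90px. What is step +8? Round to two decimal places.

The gap is 8 − (3) = 5 steps, so the factor is 1.333^5.
37.90 × 1.333⁵ = 37.90 × 4.20873 ≈ 159.511

159.51px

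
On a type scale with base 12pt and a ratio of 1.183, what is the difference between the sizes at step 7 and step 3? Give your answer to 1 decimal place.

19.0pt

Step 3: 12.0 × 1.183³ = 19.867pt
Step 7: 12.0 × 1.183⁷ = 38.911pt
Difference: 38.911 − 19.867 = 19.044pt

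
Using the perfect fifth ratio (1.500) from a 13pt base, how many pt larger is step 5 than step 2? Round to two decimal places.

Step 2: 13.0 × 1.500² = 29.2500pt
Step 5: 13.0 × 1.500⁵ = 98.7188pt
Difference: 98.7188 − 29.2500 = 69.4688pt

69.47pt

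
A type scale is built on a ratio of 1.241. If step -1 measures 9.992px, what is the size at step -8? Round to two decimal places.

The gap is -8 − (-1) = -7 steps, so the factor is 1.241^-7.
9.992 ÷ 1.241⁷ = 9.992 ÷ 4.53317 ≈ 2.204

2.20px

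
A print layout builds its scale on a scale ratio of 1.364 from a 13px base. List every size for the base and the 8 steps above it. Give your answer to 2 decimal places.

Step 0: 13px
Step 1: 13.0 × 1.364 = 17.73
Step 2: 13.0 × 1.364² = 24.19
Step 3: 13.0 × 1.364³ = 32.99
Step 4: 13.0 × 1.364⁴ = 45.00
Step 5: 13.0 × 1.364⁵ = 61.38
Step 6: 13.0 × 1.364⁶ = 83.72
Step 7: 13.0 × 1.364⁷ = 114.19
Step 8: 13.0 × 1.364⁸ = 155.76

13.00px, 17.73px, 24.19px, 32.99px, 45.00px, 61.38px, 83.72px, 114.19px, 155.76px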